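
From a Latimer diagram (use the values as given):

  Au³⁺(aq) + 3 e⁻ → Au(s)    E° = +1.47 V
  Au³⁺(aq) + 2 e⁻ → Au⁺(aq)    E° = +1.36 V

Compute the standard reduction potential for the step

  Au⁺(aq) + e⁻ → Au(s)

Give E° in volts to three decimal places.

+1.690 V

Sequential free energies add, so n₃E°₃ = n₁E°₁ + n₂E°₂.
With n₃ = 3, and the known step contributing 2×(+1.36) V, the unknown satisfies 1·E° = 3×(+1.47) − 2×(+1.36) = +1.690.
E° = +1.690 / 1 = +1.690 V.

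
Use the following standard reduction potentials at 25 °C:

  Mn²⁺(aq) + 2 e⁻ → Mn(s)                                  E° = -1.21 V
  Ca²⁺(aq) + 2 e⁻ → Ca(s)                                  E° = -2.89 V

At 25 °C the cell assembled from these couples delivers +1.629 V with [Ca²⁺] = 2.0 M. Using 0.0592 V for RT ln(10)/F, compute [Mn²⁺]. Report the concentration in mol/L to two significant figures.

Mn²⁺/Mn is the cathode, Ca²⁺/Ca the anode: E°cell = +1.68 V, n = 2.
Overall reaction: Mn²⁺(aq) + Ca(s) → Mn(s) + Ca²⁺(aq); Q = [Ca²⁺]^1/[Mn²⁺]^1.
From E = E° − (0.0592/n) log Q: log Q = (E° − E)·n/0.0592 = (+1.68 − (+1.629))·2/0.0592 = 1.7230.
So 1·log[Mn²⁺] = 1·log(2) − log Q = 0.3010 − (1.7230) = -1.4220; [Mn²⁺] = 10^(-1.4220) ≈ 0.038 M.

0.038 M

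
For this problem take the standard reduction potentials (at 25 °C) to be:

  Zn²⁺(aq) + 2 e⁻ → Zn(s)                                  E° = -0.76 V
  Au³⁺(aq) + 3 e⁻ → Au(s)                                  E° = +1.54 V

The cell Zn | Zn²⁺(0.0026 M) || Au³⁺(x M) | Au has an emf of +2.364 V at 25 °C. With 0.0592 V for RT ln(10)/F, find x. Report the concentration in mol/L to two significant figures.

Au³⁺/Au is the cathode, Zn²⁺/Zn the anode: E°cell = +2.30 V, n = 6.
Overall reaction: 2 Au³⁺(aq) + 3 Zn(s) → 2 Au(s) + 3 Zn²⁺(aq); Q = [Zn²⁺]^3/[Au³⁺]^2.
From E = E° − (0.0592/n) log Q: log Q = (E° − E)·n/0.0592 = (+2.30 − (+2.364))·6/0.0592 = -6.4865.
So 2·log[Au³⁺] = 3·log(0.0026) − log Q = -7.7551 − (-6.4865) = -1.2686; log[Au³⁺] = -1.2686 / 2 = -0.6343; [Au³⁺] = 10^(-0.6343) ≈ 0.23 M.

0.23 M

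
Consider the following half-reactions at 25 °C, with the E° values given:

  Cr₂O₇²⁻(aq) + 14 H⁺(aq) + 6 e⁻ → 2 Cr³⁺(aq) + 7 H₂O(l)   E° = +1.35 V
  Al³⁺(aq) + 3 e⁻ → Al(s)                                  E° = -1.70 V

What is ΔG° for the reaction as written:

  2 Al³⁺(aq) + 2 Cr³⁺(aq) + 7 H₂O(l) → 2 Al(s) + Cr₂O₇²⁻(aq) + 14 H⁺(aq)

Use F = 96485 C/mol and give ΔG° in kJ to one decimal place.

As written, Al³⁺/Al is reduced (cathode) and Cr₂O₇²⁻/Cr³⁺ is oxidised (anode), so E°cell = (-1.70) − (+1.35) = -3.05 V.
Balancing electrons gives n = 6.
ΔG° = −nFE° = −(6)(96485)(-3.05) = 1,765,676 J = +1765.7 kJ.

+1765.7 kJ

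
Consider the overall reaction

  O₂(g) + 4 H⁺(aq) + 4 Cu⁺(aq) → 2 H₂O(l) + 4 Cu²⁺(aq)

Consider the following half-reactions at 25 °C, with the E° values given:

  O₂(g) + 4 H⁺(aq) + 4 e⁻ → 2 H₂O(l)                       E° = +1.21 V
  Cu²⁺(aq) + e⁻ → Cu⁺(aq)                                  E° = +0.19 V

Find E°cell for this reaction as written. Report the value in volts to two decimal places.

+1.02 V

The O₂/H₂O couple has the higher reduction potential, so it is the cathode; Cu²⁺/Cu⁺ is oxidised at the anode.
E°cell = E°(cathode) − E°(anode) = (+1.21) − (+0.19) = +1.02 V.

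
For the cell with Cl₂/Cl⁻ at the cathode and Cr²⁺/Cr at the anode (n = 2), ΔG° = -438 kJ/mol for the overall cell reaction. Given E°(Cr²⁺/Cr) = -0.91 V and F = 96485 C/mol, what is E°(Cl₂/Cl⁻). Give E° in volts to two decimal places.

E°cell = −ΔG°/(nF) = −(-438×10³)/((2)(96485)) = +2.270 V.
Since Cl₂/Cl⁻ is the cathode and Cr²⁺/Cr the anode, E°cell = E°(Cl₂/Cl⁻) − E°(Cr²⁺/Cr).
So E°(Cl₂/Cl⁻) = E°cell + E°(Cr²⁺/Cr) = +2.270 + (-0.91) = +1.36 V.

+1.36 V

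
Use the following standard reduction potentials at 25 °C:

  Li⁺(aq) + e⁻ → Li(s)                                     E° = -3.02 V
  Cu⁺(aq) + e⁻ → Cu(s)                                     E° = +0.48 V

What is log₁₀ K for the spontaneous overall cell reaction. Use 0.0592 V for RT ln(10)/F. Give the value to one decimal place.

59.1

Cathode: Cu⁺/Cu; anode: Li⁺/Li. E°cell = +3.50 V, n = 1.
log K = nE°cell / 0.0592 = (1)(+3.50) / 0.0592 = 59.1.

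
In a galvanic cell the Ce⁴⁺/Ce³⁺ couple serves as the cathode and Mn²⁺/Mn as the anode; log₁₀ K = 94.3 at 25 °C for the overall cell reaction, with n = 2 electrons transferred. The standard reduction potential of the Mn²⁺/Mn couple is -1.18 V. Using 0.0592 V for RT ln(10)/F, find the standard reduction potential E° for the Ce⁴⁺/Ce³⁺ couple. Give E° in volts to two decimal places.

+1.61 V

E°cell = (0.0592/n)·log K = (0.0592/2)(94.3) = +2.791 V.
Since Ce⁴⁺/Ce³⁺ is the cathode and Mn²⁺/Mn the anode, E°cell = E°(Ce⁴⁺/Ce³⁺) − E°(Mn²⁺/Mn).
So E°(Ce⁴⁺/Ce³⁺) = E°cell + E°(Mn²⁺/Mn) = +2.791 + (-1.18) = +1.61 V.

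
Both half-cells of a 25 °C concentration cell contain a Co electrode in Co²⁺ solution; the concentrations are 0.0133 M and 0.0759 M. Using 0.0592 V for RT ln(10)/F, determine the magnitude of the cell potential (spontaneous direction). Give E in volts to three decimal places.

+0.022 V

For a concentration cell E°cell = 0. The 0.0759 M side is the cathode (reduction is favoured where [Co²⁺] is higher).
With n = 2, E = −(0.0592/2) log([Co²⁺]ₐₙ/[Co²⁺]꜀ₐₜ) = −(0.0592/2) log(0.0133/0.0759) = −(0.0592/2)(-0.756) = +0.022 V.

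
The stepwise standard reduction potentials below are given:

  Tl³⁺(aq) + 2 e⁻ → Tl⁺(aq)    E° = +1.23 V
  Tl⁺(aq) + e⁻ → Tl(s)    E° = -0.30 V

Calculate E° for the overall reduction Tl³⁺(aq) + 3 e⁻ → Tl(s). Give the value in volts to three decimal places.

+0.720 V

Standard free energies of sequential steps add: ΔG°₃ = ΔG°₁ + ΔG°₂, so n₃E°₃ = n₁E°₁ + n₂E°₂.
E°₃ = (2×+1.23 + 1×-0.30) / 3 = (+2.160) / 3 = +0.720 V.
E° values themselves are not directly additive — weighting by electron count is essential.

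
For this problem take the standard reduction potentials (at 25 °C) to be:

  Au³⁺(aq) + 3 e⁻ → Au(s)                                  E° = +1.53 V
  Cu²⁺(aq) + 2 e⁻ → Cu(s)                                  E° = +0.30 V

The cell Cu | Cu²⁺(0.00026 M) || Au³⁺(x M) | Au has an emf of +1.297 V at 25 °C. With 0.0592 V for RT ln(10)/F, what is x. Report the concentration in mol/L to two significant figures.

Au³⁺/Au is the cathode, Cu²⁺/Cu the anode: E°cell = +1.23 V, n = 6.
Overall reaction: 2 Au³⁺(aq) + 3 Cu(s) → 2 Au(s) + 3 Cu²⁺(aq); Q = [Cu²⁺]^3/[Au³⁺]^2.
From E = E° − (0.0592/n) log Q: log Q = (E° − E)·n/0.0592 = (+1.23 − (+1.297))·6/0.0592 = -6.7905.
So 2·log[Au³⁺] = 3·log(0.00026) − log Q = -10.7551 − (-6.7905) = -3.9646; log[Au³⁺] = -3.9646 / 2 = -1.9823; [Au³⁺] = 10^(-1.9823) ≈ 0.010 M.

0.010 M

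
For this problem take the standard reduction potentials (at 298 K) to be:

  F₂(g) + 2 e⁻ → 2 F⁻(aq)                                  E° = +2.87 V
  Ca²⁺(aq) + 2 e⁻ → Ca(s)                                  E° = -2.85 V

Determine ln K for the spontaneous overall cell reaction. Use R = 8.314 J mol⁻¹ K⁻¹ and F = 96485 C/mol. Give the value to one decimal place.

445.5

Cathode: F₂/F⁻; anode: Ca²⁺/Ca. E°cell = (+2.87) − (-2.85) = +5.72 V, with n = 2.
ΔG° = −nFE° = −RT ln K, so ln K = nFE°/(RT) = (2)(96485)(+5.72) / ((8.314)(298)) = 445.512.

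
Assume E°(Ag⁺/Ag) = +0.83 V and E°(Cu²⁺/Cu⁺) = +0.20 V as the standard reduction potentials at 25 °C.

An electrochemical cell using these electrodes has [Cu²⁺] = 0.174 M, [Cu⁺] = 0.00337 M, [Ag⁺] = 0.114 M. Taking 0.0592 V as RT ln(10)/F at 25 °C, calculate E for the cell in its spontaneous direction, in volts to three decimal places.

Ag⁺/Ag is the cathode (higher E°), Cu²⁺/Cu⁺ the anode: E°cell = +0.83 − (+0.20) = +0.63 V, n = 1.
Overall: Ag⁺(aq) + Cu⁺(aq) → Ag(s) + Cu²⁺(aq)
Q = [Cu²⁺] / ([Ag⁺]·[Cu⁺]); log Q = 2.656.
E = E° − (0.0592/n) log Q = +0.63 − (0.0592/1)(2.656) = +0.473 V.

+0.473 V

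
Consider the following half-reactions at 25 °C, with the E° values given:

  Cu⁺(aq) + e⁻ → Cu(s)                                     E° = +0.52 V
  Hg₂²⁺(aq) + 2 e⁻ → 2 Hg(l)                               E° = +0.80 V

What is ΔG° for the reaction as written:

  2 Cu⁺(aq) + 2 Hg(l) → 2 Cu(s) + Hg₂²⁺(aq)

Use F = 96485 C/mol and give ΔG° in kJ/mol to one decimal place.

As written, Cu⁺/Cu is reduced (cathode) and Hg₂²⁺/Hg is oxidised (anode), so E°cell = (+0.52) − (+0.80) = -0.28 V.
Balancing electrons gives n = 2.
ΔG° = −nFE° = −(2)(96485)(-0.28) = 54,032 J = +54.0 kJ/mol.

+54.0 kJ/mol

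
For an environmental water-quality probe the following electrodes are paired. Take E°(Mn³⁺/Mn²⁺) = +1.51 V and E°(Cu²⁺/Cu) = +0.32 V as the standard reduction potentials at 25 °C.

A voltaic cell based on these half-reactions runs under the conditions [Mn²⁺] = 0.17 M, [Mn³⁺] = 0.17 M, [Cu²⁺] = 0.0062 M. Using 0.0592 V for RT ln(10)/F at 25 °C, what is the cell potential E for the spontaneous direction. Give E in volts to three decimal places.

Mn³⁺/Mn²⁺ is the cathode (higher E°), Cu²⁺/Cu the anode: E°cell = +1.51 − (+0.32) = +1.19 V, n = 2.
Overall: 2 Mn³⁺(aq) + Cu(s) → 2 Mn²⁺(aq) + Cu²⁺(aq)
Q = [Mn²⁺]^2·[Cu²⁺] / ([Mn³⁺]^2); log Q = -2.208.
E = E° − (0.0592/n) log Q = +1.19 − (0.0592/2)(-2.208) = +1.255 V.

+1.255 V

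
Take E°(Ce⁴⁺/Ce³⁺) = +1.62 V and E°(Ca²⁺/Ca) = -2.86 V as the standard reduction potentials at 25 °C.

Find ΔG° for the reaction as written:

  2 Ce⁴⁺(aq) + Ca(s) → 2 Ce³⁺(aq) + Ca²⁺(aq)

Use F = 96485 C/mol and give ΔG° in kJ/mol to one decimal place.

-864.5 kJ/mol

As written, Ce⁴⁺/Ce³⁺ is reduced (cathode) and Ca²⁺/Ca is oxidised (anode), so E°cell = (+1.62) − (-2.86) = +4.48 V.
Balancing electrons gives n = 2.
ΔG° = −nFE° = −(2)(96485)(+4.48) = -864,506 J = -864.5 kJ/mol.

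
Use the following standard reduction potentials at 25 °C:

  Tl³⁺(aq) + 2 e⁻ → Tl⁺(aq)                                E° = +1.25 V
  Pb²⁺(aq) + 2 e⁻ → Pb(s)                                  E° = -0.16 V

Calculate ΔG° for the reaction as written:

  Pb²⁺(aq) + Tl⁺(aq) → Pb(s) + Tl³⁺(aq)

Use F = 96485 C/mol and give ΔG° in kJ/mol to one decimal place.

+272.1 kJ/mol

As written, Pb²⁺/Pb is reduced (cathode) and Tl³⁺/Tl⁺ is oxidised (anode), so E°cell = (-0.16) − (+1.25) = -1.41 V.
Balancing electrons gives n = 2.
ΔG° = −nFE° = −(2)(96485)(-1.41) = 272,088 J = +272.1 kJ/mol.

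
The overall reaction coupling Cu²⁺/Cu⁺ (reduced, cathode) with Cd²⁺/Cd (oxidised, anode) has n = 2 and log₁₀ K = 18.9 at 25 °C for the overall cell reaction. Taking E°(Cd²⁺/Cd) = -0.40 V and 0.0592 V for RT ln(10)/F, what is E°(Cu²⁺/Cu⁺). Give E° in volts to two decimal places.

+0.16 V

E°cell = (0.0592/n)·log K = (0.0592/2)(18.9) = +0.559 V.
Since Cu²⁺/Cu⁺ is the cathode and Cd²⁺/Cd the anode, E°cell = E°(Cu²⁺/Cu⁺) − E°(Cd²⁺/Cd).
So E°(Cu²⁺/Cu⁺) = E°cell + E°(Cd²⁺/Cd) = +0.559 + (-0.40) = +0.16 V.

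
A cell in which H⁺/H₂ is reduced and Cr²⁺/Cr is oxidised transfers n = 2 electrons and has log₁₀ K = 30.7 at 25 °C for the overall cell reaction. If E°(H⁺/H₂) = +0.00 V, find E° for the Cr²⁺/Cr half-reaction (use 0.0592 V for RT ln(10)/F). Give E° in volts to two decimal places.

-0.91 V

E°cell = (0.0592/n)·log K = (0.0592/2)(30.7) = +0.909 V.
Since H⁺/H₂ is the cathode and Cr²⁺/Cr the anode, E°cell = E°(H⁺/H₂) − E°(Cr²⁺/Cr).
So E°(Cr²⁺/Cr) = E°(H⁺/H₂) − E°cell = (+0.00) − (+0.909) = -0.91 V.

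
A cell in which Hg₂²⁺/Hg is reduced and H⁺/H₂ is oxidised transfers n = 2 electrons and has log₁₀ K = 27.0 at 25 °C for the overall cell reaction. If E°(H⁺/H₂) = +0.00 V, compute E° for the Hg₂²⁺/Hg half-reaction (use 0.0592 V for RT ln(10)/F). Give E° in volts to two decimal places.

E°cell = (0.0592/n)·log K = (0.0592/2)(27.0) = +0.799 V.
Since Hg₂²⁺/Hg is the cathode and H⁺/H₂ the anode, E°cell = E°(Hg₂²⁺/Hg) − E°(H⁺/H₂).
So E°(Hg₂²⁺/Hg) = E°cell + E°(H⁺/H₂) = +0.799 + (+0.00) = +0.80 V.

+0.80 V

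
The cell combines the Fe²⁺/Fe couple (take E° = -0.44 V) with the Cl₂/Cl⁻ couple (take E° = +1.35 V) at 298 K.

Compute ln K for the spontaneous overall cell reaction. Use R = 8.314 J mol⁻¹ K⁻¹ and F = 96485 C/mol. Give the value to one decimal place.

Cathode: Cl₂/Cl⁻; anode: Fe²⁺/Fe. E°cell = (+1.35) − (-0.44) = +1.79 V, with n = 2.
ΔG° = −nFE° = −RT ln K, so ln K = nFE°/(RT) = (2)(96485)(+1.79) / ((8.314)(298)) = 139.417.

139.4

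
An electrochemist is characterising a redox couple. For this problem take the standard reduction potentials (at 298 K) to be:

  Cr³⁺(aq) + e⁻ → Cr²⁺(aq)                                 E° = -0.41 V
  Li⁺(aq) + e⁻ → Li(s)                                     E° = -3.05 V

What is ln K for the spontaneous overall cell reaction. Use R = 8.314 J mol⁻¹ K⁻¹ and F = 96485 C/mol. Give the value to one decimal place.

102.8

Cathode: Cr³⁺/Cr²⁺; anode: Li⁺/Li. E°cell = (-0.41) − (-3.05) = +2.64 V, with n = 1.
ΔG° = −nFE° = −RT ln K, so ln K = nFE°/(RT) = (1)(96485)(+2.64) / ((8.314)(298)) = 102.810.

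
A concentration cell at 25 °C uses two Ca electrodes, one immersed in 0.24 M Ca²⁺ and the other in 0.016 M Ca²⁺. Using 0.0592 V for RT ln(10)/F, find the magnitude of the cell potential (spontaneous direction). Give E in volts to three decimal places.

+0.035 V

For a concentration cell E°cell = 0. The 0.24 M side is the cathode (reduction is favoured where [Ca²⁺] is higher).
With n = 2, E = −(0.0592/2) log([Ca²⁺]ₐₙ/[Ca²⁺]꜀ₐₜ) = −(0.0592/2) log(0.016/0.24) = −(0.0592/2)(-1.176) = +0.035 V.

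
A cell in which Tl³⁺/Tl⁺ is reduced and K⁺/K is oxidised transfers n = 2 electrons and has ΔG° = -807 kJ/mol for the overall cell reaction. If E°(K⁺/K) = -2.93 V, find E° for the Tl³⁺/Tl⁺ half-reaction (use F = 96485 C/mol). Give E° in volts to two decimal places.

E°cell = −ΔG°/(nF) = −(-807×10³)/((2)(96485)) = +4.182 V.
Since Tl³⁺/Tl⁺ is the cathode and K⁺/K the anode, E°cell = E°(Tl³⁺/Tl⁺) − E°(K⁺/K).
So E°(Tl³⁺/Tl⁺) = E°cell + E°(K⁺/K) = +4.182 + (-2.93) = +1.25 V.

+1.25 V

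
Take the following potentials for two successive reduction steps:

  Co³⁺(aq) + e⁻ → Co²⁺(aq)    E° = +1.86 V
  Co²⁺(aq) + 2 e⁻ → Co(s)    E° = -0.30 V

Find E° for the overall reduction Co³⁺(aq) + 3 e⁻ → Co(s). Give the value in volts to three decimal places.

Standard free energies of sequential steps add: ΔG°₃ = ΔG°₁ + ΔG°₂, so n₃E°₃ = n₁E°₁ + n₂E°₂.
E°₃ = (1×+1.86 + 2×-0.30) / 3 = (+1.260) / 3 = +0.420 V.
Simply averaging or adding the two E° values would be wrong; the electron-weighted sum is required.

+0.420 V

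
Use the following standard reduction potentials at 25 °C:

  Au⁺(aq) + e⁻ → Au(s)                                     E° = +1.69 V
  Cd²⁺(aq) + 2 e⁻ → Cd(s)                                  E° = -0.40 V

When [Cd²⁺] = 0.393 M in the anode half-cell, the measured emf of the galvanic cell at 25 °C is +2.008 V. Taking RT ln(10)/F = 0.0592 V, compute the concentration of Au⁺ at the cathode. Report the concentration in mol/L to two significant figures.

Au⁺/Au is the cathode, Cd²⁺/Cd the anode: E°cell = +2.09 V, n = 2.
Overall reaction: 2 Au⁺(aq) + Cd(s) → 2 Au(s) + Cd²⁺(aq); Q = [Cd²⁺]^1/[Au⁺]^2.
From E = E° − (0.0592/n) log Q: log Q = (E° − E)·n/0.0592 = (+2.09 − (+2.008))·2/0.0592 = 2.7703.
So 2·log[Au⁺] = 1·log(0.393) − log Q = -0.4056 − (2.7703) = -3.1759; log[Au⁺] = -3.1759 / 2 = -1.5879; [Au⁺] = 10^(-1.5879) ≈ 0.026 M.

0.026 M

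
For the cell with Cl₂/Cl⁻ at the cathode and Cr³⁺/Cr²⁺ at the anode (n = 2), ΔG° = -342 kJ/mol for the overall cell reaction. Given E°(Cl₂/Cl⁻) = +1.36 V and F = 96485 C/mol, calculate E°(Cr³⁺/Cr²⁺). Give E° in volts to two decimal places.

E°cell = −ΔG°/(nF) = −(-342×10³)/((2)(96485)) = +1.772 V.
Since Cl₂/Cl⁻ is the cathode and Cr³⁺/Cr²⁺ the anode, E°cell = E°(Cl₂/Cl⁻) − E°(Cr³⁺/Cr²⁺).
So E°(Cr³⁺/Cr²⁺) = E°(Cl₂/Cl⁻) − E°cell = (+1.36) − (+1.772) = -0.41 V.

-0.41 V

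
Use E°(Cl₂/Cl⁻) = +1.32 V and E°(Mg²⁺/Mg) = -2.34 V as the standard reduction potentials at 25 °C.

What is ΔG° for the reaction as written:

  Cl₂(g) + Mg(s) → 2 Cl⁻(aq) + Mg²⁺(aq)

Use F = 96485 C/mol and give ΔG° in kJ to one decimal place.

As written, Cl₂/Cl⁻ is reduced (cathode) and Mg²⁺/Mg is oxidised (anode), so E°cell = (+1.32) − (-2.34) = +3.66 V.
Balancing electrons gives n = 2.
ΔG° = −nFE° = −(2)(96485)(+3.66) = -706,270 J = -706.3 kJ.

-706.3 kJ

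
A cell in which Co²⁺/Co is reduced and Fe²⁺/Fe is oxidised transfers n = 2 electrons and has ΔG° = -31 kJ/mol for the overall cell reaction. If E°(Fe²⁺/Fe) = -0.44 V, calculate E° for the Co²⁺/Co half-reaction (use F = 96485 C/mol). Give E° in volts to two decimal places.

E°cell = −ΔG°/(nF) = −(-31×10³)/((2)(96485)) = +0.161 V.
Since Co²⁺/Co is the cathode and Fe²⁺/Fe the anode, E°cell = E°(Co²⁺/Co) − E°(Fe²⁺/Fe).
So E°(Co²⁺/Co) = E°cell + E°(Fe²⁺/Fe) = +0.161 + (-0.44) = -0.28 V.

-0.28 V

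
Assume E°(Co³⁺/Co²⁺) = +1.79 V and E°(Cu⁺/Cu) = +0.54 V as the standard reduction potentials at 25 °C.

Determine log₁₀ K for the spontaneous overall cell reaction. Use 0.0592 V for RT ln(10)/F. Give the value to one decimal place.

Cathode: Co³⁺/Co²⁺; anode: Cu⁺/Cu. E°cell = +1.25 V, n = 1.
log K = nE°cell / 0.0592 = (1)(+1.25) / 0.0592 = 21.1.

21.1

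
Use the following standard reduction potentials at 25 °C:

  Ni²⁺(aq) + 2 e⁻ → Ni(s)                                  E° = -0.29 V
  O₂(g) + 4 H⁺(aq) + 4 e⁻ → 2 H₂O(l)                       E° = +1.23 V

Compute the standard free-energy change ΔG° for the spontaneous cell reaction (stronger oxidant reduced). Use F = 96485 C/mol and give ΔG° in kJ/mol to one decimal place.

-586.6 kJ/mol

O₂/H₂O (E° = +1.23 V) is the cathode; Ni²⁺/Ni (E° = -0.29 V) is the anode, so E°cell = +1.52 V.
Balancing electrons gives n = 4 (lcm of 4 and 2).
ΔG° = −nFE° = −(4)(96485)(+1.52) = -586,629 J = -586.6 kJ/mol.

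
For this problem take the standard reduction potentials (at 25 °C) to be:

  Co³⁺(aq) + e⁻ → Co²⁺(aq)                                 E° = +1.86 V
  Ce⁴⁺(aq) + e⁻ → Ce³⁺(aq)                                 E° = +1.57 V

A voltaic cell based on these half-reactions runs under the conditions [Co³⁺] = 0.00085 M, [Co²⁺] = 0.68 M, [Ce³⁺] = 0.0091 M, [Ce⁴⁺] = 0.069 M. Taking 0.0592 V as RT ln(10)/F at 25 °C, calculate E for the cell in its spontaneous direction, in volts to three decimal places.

Co³⁺/Co²⁺ is the cathode (higher E°), Ce⁴⁺/Ce³⁺ the anode: E°cell = +1.86 − (+1.57) = +0.29 V, n = 1.
Overall: Co³⁺(aq) + Ce³⁺(aq) → Co²⁺(aq) + Ce⁴⁺(aq)
Q = [Co²⁺]·[Ce⁴⁺] / ([Co³⁺]·[Ce³⁺]); log Q = 3.783.
E = E° − (0.0592/n) log Q = +0.29 − (0.0592/1)(3.783) = +0.066 V.

+0.066 V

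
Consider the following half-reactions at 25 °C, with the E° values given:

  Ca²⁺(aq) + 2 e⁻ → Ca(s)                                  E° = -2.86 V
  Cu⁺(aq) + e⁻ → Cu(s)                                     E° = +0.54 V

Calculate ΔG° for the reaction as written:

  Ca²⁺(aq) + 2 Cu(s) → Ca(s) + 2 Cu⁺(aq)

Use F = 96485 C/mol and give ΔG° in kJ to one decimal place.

As written, Ca²⁺/Ca is reduced (cathode) and Cu⁺/Cu is oxidised (anode), so E°cell = (-2.86) − (+0.54) = -3.40 V.
Balancing electrons gives n = 2.
ΔG° = −nFE° = −(2)(96485)(-3.40) = 656,098 J = +656.1 kJ.

+656.1 kJ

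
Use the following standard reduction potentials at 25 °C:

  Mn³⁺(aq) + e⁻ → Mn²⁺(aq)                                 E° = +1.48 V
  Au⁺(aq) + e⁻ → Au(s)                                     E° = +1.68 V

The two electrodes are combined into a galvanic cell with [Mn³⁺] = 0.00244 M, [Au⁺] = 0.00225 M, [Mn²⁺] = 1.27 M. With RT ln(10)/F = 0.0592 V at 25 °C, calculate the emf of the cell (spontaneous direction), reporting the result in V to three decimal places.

+0.204 V

Au⁺/Au is the cathode (higher E°), Mn³⁺/Mn²⁺ the anode: E°cell = +1.68 − (+1.48) = +0.20 V, n = 1.
Overall: Au⁺(aq) + Mn²⁺(aq) → Au(s) + Mn³⁺(aq)
Q = [Mn³⁺] / ([Au⁺]·[Mn²⁺]); log Q = -0.069.
E = E° − (0.0592/n) log Q = +0.20 − (0.0592/1)(-0.069) = +0.204 V.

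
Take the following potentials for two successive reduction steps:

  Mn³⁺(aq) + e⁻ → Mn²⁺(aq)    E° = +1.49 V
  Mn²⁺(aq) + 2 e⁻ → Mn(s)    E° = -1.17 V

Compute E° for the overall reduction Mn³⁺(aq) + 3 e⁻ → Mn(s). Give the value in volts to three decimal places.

-0.283 V

Adding the free-energy changes (−nFE°) of the two steps gives −n₃FE°₃ = −n₁FE°₁ − n₂FE°₂.
E°₃ = (1×+1.49 + 2×-1.17) / 3 = (-0.850) / 3 = -0.283 V.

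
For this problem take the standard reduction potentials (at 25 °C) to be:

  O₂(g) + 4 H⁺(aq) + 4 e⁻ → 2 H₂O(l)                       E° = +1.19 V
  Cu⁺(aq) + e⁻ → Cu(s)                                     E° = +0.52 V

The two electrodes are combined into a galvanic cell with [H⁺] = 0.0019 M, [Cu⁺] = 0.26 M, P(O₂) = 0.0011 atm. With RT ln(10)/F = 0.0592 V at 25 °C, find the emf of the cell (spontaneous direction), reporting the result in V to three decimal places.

+0.500 V

O₂/H₂O is the cathode (higher E°), Cu⁺/Cu the anode: E°cell = +1.19 − (+0.52) = +0.67 V, n = 4.
Overall: O₂(g) + 4 H⁺(aq) + 4 Cu(s) → 2 H₂O(l) + 4 Cu⁺(aq)
Q = [Cu⁺]^4 / (P(O₂)·[H⁺]^4); log Q = 11.503.
E = E° − (0.0592/n) log Q = +0.67 − (0.0592/4)(11.503) = +0.500 V.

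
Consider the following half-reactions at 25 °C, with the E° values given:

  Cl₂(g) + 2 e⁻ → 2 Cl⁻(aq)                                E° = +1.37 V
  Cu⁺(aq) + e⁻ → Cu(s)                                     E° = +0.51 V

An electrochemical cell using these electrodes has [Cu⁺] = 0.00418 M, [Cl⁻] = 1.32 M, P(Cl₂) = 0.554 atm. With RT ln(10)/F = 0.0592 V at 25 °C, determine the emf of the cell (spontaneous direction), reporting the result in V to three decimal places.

Cl₂/Cl⁻ is the cathode (higher E°), Cu⁺/Cu the anode: E°cell = +1.37 − (+0.51) = +0.86 V, n = 2.
Overall: Cl₂(g) + 2 Cu(s) → 2 Cl⁻(aq) + 2 Cu⁺(aq)
Q = [Cl⁻]^2·[Cu⁺]^2 / (P(Cl₂)); log Q = -4.260.
E = E° − (0.0592/n) log Q = +0.86 − (0.0592/2)(-4.260) = +0.986 V.

+0.986 V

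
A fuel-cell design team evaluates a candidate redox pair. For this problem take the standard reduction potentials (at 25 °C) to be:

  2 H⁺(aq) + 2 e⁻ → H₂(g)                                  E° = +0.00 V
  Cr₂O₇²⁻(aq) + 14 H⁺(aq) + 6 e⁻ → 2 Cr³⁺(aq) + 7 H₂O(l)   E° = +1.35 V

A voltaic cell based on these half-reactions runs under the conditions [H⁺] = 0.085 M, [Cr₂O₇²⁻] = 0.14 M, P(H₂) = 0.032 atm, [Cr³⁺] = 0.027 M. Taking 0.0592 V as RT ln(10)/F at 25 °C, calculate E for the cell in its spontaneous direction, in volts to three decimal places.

+1.244 V

Cr₂O₇²⁻/Cr³⁺ is the cathode (higher E°), H⁺/H₂ the anode: E°cell = +1.35 − (+0.00) = +1.35 V, n = 6.
Overall: Cr₂O₇²⁻(aq) + 8 H⁺(aq) + 3 H₂(g) → 2 Cr³⁺(aq) + 7 H₂O(l)
Q = [Cr³⁺]^2 / ([Cr₂O₇²⁻]·[H⁺]^8·P(H₂)^3); log Q = 10.766.
E = E° − (0.0592/n) log Q = +1.35 − (0.0592/6)(10.766) = +1.244 V.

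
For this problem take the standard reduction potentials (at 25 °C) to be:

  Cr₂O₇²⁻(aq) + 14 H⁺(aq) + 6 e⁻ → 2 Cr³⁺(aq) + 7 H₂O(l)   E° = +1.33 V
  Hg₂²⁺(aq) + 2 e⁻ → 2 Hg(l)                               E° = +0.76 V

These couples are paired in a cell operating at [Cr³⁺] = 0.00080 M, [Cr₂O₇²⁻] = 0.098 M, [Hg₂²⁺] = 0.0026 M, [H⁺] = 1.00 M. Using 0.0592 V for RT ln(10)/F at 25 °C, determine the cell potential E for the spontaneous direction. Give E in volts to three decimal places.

Cr₂O₇²⁻/Cr³⁺ is the cathode (higher E°), Hg₂²⁺/Hg the anode: E°cell = +1.33 − (+0.76) = +0.57 V, n = 6.
Overall: Cr₂O₇²⁻(aq) + 14 H⁺(aq) + 6 Hg(l) → 2 Cr³⁺(aq) + 7 H₂O(l) + 3 Hg₂²⁺(aq)
Q = [Cr³⁺]^2·[Hg₂²⁺]^3 / ([Cr₂O₇²⁻]·[H⁺]^14); log Q = -12.940.
E = E° − (0.0592/n) log Q = +0.57 − (0.0592/6)(-12.940) = +0.698 V.

+0.698 V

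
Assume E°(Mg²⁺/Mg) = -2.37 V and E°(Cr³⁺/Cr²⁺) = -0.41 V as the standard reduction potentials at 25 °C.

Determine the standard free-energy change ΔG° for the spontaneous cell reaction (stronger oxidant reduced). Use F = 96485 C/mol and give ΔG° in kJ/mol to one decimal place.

Cr³⁺/Cr²⁺ (E° = -0.41 V) is the cathode; Mg²⁺/Mg (E° = -2.37 V) is the anode, so E°cell = +1.96 V.
Balancing electrons gives n = 2 (lcm of 1 and 2).
ΔG° = −nFE° = −(2)(96485)(+1.96) = -378,221 J = -378.2 kJ/mol.

-378.2 kJ/mol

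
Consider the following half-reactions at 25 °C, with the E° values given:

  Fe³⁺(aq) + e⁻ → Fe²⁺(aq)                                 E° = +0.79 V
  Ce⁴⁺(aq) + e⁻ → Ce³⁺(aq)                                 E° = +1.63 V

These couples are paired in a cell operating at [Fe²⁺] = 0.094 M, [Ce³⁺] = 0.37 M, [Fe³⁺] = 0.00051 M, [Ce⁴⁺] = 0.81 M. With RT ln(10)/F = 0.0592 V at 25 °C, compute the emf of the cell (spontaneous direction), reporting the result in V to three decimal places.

+0.994 V

Ce⁴⁺/Ce³⁺ is the cathode (higher E°), Fe³⁺/Fe²⁺ the anode: E°cell = +1.63 − (+0.79) = +0.84 V, n = 1.
Overall: Ce⁴⁺(aq) + Fe²⁺(aq) → Ce³⁺(aq) + Fe³⁺(aq)
Q = [Ce³⁺]·[Fe³⁺] / ([Ce⁴⁺]·[Fe²⁺]); log Q = -2.606.
E = E° − (0.0592/n) log Q = +0.84 − (0.0592/1)(-2.606) = +0.994 V.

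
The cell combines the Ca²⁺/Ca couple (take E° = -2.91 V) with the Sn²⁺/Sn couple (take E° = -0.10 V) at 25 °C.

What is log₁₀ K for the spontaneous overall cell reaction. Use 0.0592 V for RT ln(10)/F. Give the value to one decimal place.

Cathode: Sn²⁺/Sn; anode: Ca²⁺/Ca. E°cell = +2.81 V, n = 2.
log K = nE°cell / 0.0592 = (2)(+2.81) / 0.0592 = 94.9.

94.9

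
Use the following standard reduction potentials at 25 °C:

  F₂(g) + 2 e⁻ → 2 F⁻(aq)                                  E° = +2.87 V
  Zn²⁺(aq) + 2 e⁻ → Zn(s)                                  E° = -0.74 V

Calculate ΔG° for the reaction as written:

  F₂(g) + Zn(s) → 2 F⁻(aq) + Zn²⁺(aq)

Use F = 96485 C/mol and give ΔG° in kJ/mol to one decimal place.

-696.6 kJ/mol

As written, F₂/F⁻ is reduced (cathode) and Zn²⁺/Zn is oxidised (anode), so E°cell = (+2.87) − (-0.74) = +3.61 V.
Balancing electrons gives n = 2.
ΔG° = −nFE° = −(2)(96485)(+3.61) = -696,622 J = -696.6 kJ/mol.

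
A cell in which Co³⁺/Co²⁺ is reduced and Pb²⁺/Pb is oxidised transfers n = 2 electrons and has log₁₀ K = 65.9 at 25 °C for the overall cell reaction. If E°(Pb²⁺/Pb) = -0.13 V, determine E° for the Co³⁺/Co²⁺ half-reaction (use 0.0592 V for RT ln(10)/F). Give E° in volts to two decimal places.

+1.82 V

E°cell = (0.0592/n)·log K = (0.0592/2)(65.9) = +1.951 V.
Since Co³⁺/Co²⁺ is the cathode and Pb²⁺/Pb the anode, E°cell = E°(Co³⁺/Co²⁺) − E°(Pb²⁺/Pb).
So E°(Co³⁺/Co²⁺) = E°cell + E°(Pb²⁺/Pb) = +1.951 + (-0.13) = +1.82 V.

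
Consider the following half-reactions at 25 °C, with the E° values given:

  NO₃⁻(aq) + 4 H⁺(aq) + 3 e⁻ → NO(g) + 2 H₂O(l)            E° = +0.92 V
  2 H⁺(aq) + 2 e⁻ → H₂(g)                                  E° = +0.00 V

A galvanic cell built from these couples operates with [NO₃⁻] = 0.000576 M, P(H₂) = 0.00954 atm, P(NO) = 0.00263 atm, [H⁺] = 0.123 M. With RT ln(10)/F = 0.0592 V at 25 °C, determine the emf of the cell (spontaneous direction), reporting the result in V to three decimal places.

+0.829 V

NO₃⁻/NO is the cathode (higher E°), H⁺/H₂ the anode: E°cell = +0.92 − (+0.00) = +0.92 V, n = 6.
Overall: 2 NO₃⁻(aq) + 2 H⁺(aq) + 3 H₂(g) → 2 NO(g) + 4 H₂O(l)
Q = P(NO)^2 / ([NO₃⁻]^2·[H⁺]^2·P(H₂)^3); log Q = 9.201.
E = E° − (0.0592/n) log Q = +0.92 − (0.0592/6)(9.201) = +0.829 V.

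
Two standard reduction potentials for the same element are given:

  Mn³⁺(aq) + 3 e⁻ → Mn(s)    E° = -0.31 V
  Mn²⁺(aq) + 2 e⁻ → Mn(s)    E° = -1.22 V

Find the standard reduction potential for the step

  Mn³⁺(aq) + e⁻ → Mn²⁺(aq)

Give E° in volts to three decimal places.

Sequential free energies add, so n₃E°₃ = n₁E°₁ + n₂E°₂.
With n₃ = 3, and the known step contributing 2×(-1.22) V, the unknown satisfies 1·E° = 3×(-0.31) − 2×(-1.22) = +1.510.
E° = +1.510 / 1 = +1.510 V.

+1.510 V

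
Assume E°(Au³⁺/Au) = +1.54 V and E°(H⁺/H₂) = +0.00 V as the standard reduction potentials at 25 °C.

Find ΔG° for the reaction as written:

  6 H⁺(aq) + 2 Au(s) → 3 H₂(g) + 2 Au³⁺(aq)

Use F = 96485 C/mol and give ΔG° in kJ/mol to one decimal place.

As written, H⁺/H₂ is reduced (cathode) and Au³⁺/Au is oxidised (anode), so E°cell = (+0.00) − (+1.54) = -1.54 V.
Balancing electrons gives n = 6.
ΔG° = −nFE° = −(6)(96485)(-1.54) = 891,521 J = +891.5 kJ/mol.

+891.5 kJ/mol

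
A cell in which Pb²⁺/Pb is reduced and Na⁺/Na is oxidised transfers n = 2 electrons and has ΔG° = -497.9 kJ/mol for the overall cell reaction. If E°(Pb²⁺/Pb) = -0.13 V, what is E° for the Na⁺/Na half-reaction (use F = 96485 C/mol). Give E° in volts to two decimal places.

-2.71 V

E°cell = −ΔG°/(nF) = −(-497.9×10³)/((2)(96485)) = +2.580 V.
Since Pb²⁺/Pb is the cathode and Na⁺/Na the anode, E°cell = E°(Pb²⁺/Pb) − E°(Na⁺/Na).
So E°(Na⁺/Na) = E°(Pb²⁺/Pb) − E°cell = (-0.13) − (+2.580) = -2.71 V.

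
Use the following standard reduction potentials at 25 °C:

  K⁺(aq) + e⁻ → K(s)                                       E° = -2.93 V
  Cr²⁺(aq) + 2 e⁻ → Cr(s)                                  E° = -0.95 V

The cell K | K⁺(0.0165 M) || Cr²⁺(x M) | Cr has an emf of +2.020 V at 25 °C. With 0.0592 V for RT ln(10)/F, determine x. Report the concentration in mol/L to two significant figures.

0.0061 M

Cr²⁺/Cr is the cathode, K⁺/K the anode: E°cell = +1.98 V, n = 2.
Overall reaction: Cr²⁺(aq) + 2 K(s) → Cr(s) + 2 K⁺(aq); Q = [K⁺]^2/[Cr²⁺]^1.
From E = E° − (0.0592/n) log Q: log Q = (E° − E)·n/0.0592 = (+1.98 − (+2.020))·2/0.0592 = -1.3514.
So 1·log[Cr²⁺] = 2·log(0.0165) − log Q = -3.5650 − (-1.3514) = -2.2136; [Cr²⁺] = 10^(-2.2136) ≈ 0.0061 M.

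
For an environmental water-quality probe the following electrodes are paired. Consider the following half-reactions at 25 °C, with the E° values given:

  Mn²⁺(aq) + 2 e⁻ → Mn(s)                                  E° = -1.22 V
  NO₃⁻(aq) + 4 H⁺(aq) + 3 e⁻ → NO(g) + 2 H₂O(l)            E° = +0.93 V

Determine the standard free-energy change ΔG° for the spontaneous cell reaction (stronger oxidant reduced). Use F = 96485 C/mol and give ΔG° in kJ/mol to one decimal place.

-1244.7 kJ/mol

NO₃⁻/NO (E° = +0.93 V) is the cathode; Mn²⁺/Mn (E° = -1.22 V) is the anode, so E°cell = +2.15 V.
Balancing electrons gives n = 6 (lcm of 3 and 2).
ΔG° = −nFE° = −(6)(96485)(+2.15) = -1,244,656 J = -1244.7 kJ/mol.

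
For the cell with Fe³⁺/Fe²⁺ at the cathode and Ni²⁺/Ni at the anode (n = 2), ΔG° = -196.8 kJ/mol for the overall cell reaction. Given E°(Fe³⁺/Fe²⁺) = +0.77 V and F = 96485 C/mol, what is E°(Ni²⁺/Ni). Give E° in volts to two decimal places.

E°cell = −ΔG°/(nF) = −(-196.8×10³)/((2)(96485)) = +1.020 V.
Since Fe³⁺/Fe²⁺ is the cathode and Ni²⁺/Ni the anode, E°cell = E°(Fe³⁺/Fe²⁺) − E°(Ni²⁺/Ni).
So E°(Ni²⁺/Ni) = E°(Fe³⁺/Fe²⁺) − E°cell = (+0.77) − (+1.020) = -0.25 V.

-0.25 V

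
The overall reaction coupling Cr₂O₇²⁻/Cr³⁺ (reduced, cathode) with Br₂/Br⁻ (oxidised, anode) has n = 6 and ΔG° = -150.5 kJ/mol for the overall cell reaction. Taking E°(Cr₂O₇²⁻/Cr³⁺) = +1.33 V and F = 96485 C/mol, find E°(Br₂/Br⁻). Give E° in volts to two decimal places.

+1.07 V

E°cell = −ΔG°/(nF) = −(-150.5×10³)/((6)(96485)) = +0.260 V.
Since Cr₂O₇²⁻/Cr³⁺ is the cathode and Br₂/Br⁻ the anode, E°cell = E°(Cr₂O₇²⁻/Cr³⁺) − E°(Br₂/Br⁻).
So E°(Br₂/Br⁻) = E°(Cr₂O₇²⁻/Cr³⁺) − E°cell = (+1.33) − (+0.260) = +1.07 V.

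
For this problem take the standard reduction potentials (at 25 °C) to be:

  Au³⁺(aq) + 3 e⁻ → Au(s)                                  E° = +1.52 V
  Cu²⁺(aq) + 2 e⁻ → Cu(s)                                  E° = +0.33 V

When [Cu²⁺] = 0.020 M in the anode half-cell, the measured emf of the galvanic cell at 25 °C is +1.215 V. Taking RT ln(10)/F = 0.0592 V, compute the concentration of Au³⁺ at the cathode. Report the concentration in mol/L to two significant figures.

0.052 M

Au³⁺/Au is the cathode, Cu²⁺/Cu the anode: E°cell = +1.19 V, n = 6.
Overall reaction: 2 Au³⁺(aq) + 3 Cu(s) → 2 Au(s) + 3 Cu²⁺(aq); Q = [Cu²⁺]^3/[Au³⁺]^2.
From E = E° − (0.0592/n) log Q: log Q = (E° − E)·n/0.0592 = (+1.19 − (+1.215))·6/0.0592 = -2.5338.
So 2·log[Au³⁺] = 3·log(0.02) − log Q = -5.0969 − (-2.5338) = -2.5631; log[Au³⁺] = -2.5631 / 2 = -1.2815; [Au³⁺] = 10^(-1.2815) ≈ 0.052 M.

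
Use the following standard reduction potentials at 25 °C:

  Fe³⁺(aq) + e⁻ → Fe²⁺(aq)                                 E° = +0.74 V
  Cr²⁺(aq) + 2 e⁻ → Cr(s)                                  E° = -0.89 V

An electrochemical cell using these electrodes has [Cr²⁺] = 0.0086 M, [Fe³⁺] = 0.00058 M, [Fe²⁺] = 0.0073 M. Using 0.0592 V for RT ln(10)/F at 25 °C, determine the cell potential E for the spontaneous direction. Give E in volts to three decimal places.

Fe³⁺/Fe²⁺ is the cathode (higher E°), Cr²⁺/Cr the anode: E°cell = +0.74 − (-0.89) = +1.63 V, n = 2.
Overall: 2 Fe³⁺(aq) + Cr(s) → 2 Fe²⁺(aq) + Cr²⁺(aq)
Q = [Fe²⁺]^2·[Cr²⁺] / ([Fe³⁺]^2); log Q = 0.134.
E = E° − (0.0592/n) log Q = +1.63 − (0.0592/2)(0.134) = +1.626 V.

+1.626 V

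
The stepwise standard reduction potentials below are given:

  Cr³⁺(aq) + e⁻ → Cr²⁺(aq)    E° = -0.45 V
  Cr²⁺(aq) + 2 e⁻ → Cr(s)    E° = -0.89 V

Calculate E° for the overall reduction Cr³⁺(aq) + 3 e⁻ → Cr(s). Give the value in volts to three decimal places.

-0.743 V

Since ΔG° = −nFE° is additive over sequential reductions, n₃E°₃ = n₁E°₁ + n₂E°₂.
E°₃ = (1×-0.45 + 2×-0.89) / 3 = (-2.230) / 3 = -0.743 V.
E° values themselves are not directly additive — weighting by electron count is essential.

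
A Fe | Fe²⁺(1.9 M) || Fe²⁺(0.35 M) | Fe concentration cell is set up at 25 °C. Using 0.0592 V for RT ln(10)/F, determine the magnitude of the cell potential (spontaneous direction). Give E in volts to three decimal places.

+0.022 V

For a concentration cell E°cell = 0. The 1.9 M side is the cathode (reduction is favoured where [Fe²⁺] is higher).
With n = 2, E = −(0.0592/2) log([Fe²⁺]ₐₙ/[Fe²⁺]꜀ₐₜ) = −(0.0592/2) log(0.35/1.9) = −(0.0592/2)(-0.735) = +0.022 V.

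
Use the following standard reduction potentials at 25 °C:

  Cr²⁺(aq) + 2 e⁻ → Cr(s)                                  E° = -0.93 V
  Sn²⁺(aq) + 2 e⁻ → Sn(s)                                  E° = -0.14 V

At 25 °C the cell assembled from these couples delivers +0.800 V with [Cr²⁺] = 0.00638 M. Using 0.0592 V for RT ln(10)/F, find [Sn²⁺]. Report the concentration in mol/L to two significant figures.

Sn²⁺/Sn is the cathode, Cr²⁺/Cr the anode: E°cell = +0.79 V, n = 2.
Overall reaction: Sn²⁺(aq) + Cr(s) → Sn(s) + Cr²⁺(aq); Q = [Cr²⁺]^1/[Sn²⁺]^1.
From E = E° − (0.0592/n) log Q: log Q = (E° − E)·n/0.0592 = (+0.79 − (+0.800))·2/0.0592 = -0.3378.
So 1·log[Sn²⁺] = 1·log(0.00638) − log Q = -2.1952 − (-0.3378) = -1.8574; [Sn²⁺] = 10^(-1.8574) ≈ 0.014 M.

0.014 M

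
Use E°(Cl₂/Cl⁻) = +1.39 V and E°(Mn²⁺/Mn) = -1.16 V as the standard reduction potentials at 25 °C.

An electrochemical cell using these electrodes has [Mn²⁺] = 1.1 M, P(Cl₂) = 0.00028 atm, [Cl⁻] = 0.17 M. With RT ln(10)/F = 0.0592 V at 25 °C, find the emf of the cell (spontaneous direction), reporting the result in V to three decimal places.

Cl₂/Cl⁻ is the cathode (higher E°), Mn²⁺/Mn the anode: E°cell = +1.39 − (-1.16) = +2.55 V, n = 2.
Overall: Cl₂(g) + Mn(s) → 2 Cl⁻(aq) + Mn²⁺(aq)
Q = [Cl⁻]^2·[Mn²⁺] / (P(Cl₂)); log Q = 2.055.
E = E° − (0.0592/n) log Q = +2.55 − (0.0592/2)(2.055) = +2.489 V.

+2.489 V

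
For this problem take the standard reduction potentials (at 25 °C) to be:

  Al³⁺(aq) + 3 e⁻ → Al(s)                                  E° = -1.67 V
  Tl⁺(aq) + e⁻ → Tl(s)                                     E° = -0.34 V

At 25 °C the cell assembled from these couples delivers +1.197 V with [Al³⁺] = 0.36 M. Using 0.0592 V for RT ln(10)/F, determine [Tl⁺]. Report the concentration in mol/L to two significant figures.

0.0040 M

Tl⁺/Tl is the cathode, Al³⁺/Al the anode: E°cell = +1.33 V, n = 3.
Overall reaction: 3 Tl⁺(aq) + Al(s) → 3 Tl(s) + Al³⁺(aq); Q = [Al³⁺]^1/[Tl⁺]^3.
From E = E° − (0.0592/n) log Q: log Q = (E° − E)·n/0.0592 = (+1.33 − (+1.197))·3/0.0592 = 6.7399.
So 3·log[Tl⁺] = 1·log(0.36) − log Q = -0.4437 − (6.7399) = -7.1836; log[Tl⁺] = -7.1836 / 3 = -2.3945; [Tl⁺] = 10^(-2.3945) ≈ 0.0040 M.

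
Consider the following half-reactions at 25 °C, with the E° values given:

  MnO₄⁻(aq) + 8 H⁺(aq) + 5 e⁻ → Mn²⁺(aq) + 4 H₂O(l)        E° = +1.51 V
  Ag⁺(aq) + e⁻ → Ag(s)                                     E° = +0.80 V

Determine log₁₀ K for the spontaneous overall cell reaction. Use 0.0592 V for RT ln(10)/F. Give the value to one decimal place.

Cathode: MnO₄⁻/Mn²⁺; anode: Ag⁺/Ag. E°cell = +0.71 V, n = 5.
log K = nE°cell / 0.0592 = (5)(+0.71) / 0.0592 = 60.0.

60.0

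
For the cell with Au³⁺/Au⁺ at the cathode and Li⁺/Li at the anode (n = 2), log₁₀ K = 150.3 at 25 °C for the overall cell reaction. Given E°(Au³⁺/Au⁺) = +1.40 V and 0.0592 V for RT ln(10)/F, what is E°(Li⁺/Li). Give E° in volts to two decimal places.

-3.05 V

E°cell = (0.0592/n)·log K = (0.0592/2)(150.3) = +4.449 V.
Since Au³⁺/Au⁺ is the cathode and Li⁺/Li the anode, E°cell = E°(Au³⁺/Au⁺) − E°(Li⁺/Li).
So E°(Li⁺/Li) = E°(Au³⁺/Au⁺) − E°cell = (+1.40) − (+4.449) = -3.05 V.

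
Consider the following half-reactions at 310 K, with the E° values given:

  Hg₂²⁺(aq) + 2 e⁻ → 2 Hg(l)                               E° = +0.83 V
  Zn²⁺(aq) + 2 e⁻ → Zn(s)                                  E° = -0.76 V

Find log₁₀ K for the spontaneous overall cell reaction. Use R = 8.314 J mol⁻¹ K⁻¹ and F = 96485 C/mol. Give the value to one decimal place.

51.7

Cathode: Hg₂²⁺/Hg; anode: Zn²⁺/Zn. E°cell = (+0.83) − (-0.76) = +1.59 V, with n = 2.
ΔG° = −nFE° = −RT ln K, so ln K = nFE°/(RT) = (2)(96485)(+1.59) / ((8.314)(310)) = 119.046.
log₁₀ K = 119.046 / ln 10 = 51.7.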